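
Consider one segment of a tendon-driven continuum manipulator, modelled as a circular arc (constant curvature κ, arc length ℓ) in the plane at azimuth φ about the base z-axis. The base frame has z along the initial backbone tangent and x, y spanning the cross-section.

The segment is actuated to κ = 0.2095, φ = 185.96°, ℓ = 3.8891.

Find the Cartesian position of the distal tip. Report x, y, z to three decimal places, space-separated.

θ = κ·ℓ = 0.2095 × 3.8891 = 0.81477 rad
ρ = (1 − cos θ)/κ = (1 − 0.68604)/0.2095 = 1.49862
z = sin θ / κ = 0.72757/0.2095 = 3.47287
x = ρ cos φ = 1.49862 × cos(185.96°) = -1.49052
y = ρ sin φ = 1.49862 × sin(185.96°) = -0.15561

-1.491 -0.156 3.473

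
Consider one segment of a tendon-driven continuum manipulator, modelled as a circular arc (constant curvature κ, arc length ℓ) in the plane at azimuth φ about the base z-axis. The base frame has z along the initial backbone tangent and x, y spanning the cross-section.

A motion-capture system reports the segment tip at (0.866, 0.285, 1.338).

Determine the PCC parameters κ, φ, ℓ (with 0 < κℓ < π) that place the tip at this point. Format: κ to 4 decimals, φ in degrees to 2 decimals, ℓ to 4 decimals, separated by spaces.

0.6956 18.22 1.7198

ρ = √(x²+y²) = √(0.866² + 0.285²) = 0.91169
φ = atan2(y, x) mod 360° = atan2(0.285, 0.866) = 18.2163°
|p|² = ρ² + z² = 0.91169² + 1.338² = 2.62142
κ = 2ρ / |p|² = 2×0.91169 / 2.62142 = 0.69557
θ = 2·atan2(ρ, z) = 2·atan2(0.91169, 1.338) = 1.19624 rad
ℓ = θ/κ = 1.19624/0.69557 = 1.71981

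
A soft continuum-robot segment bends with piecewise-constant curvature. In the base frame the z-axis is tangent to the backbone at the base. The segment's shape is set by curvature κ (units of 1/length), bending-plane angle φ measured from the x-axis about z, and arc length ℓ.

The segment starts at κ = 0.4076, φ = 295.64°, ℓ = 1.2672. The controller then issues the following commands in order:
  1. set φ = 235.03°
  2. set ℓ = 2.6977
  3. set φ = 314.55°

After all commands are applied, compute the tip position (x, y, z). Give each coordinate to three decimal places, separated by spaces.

initial: κ=0.4076, φ=295.64°, ℓ=1.2672
cmd 1: set φ=235.03° → (κ,φ,ℓ)=(0.4076,235.03°,1.2672) → tip=(-0.1834,-0.2623,1.2116)
cmd 2: set ℓ=2.6977 → (κ,φ,ℓ)=(0.4076,235.03°,2.6977) → tip=(-0.7678,-1.0978,2.1860)
cmd 3: set φ=314.55° → (κ,φ,ℓ)=(0.4076,314.55°,2.6977) → tip=(0.9398,-0.9547,2.1860)

0.940 -0.955 2.186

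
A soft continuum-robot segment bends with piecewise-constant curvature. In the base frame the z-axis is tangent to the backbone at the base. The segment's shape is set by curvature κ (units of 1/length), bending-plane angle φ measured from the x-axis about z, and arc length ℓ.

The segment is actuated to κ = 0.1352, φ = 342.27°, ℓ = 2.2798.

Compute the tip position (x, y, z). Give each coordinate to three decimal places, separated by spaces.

θ = κ·ℓ = 0.1352 × 2.2798 = 0.30823 rad
ρ = (1 − cos θ)/κ = (1 − 0.95287)/0.1352 = 0.34858
z = sin θ / κ = 0.30337/0.1352 = 2.24387
x = ρ cos φ = 0.34858 × cos(342.27°) = 0.33202
y = ρ sin φ = 0.34858 × sin(342.27°) = -0.10615

0.332 -0.106 2.244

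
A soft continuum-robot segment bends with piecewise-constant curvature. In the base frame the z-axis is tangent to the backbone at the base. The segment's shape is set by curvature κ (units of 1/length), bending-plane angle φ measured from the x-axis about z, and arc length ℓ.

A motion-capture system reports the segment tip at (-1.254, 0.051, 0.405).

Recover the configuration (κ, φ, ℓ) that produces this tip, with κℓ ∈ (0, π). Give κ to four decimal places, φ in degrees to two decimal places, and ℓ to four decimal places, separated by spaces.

ρ = √(x²+y²) = √(-1.254² + 0.051²) = 1.25504
φ = atan2(y, x) mod 360° = atan2(0.051, -1.254) = 177.6711°
|p|² = ρ² + z² = 1.25504² + 0.405² = 1.73914
κ = 2ρ / |p|² = 2×1.25504 / 1.73914 = 1.44328
θ = 2·atan2(ρ, z) = 2·atan2(1.25504, 0.405) = 2.51729 rad
ℓ = θ/κ = 2.51729/1.44328 = 1.74414

1.4433 177.67 1.7441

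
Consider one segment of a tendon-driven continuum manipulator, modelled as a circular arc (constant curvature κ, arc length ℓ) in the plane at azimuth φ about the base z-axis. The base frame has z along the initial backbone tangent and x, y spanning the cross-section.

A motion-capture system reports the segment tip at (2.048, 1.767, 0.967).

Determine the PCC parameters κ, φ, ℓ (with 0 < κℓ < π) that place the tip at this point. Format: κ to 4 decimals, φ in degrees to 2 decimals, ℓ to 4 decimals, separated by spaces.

0.6556 40.79 3.7445

ρ = √(x²+y²) = √(2.048² + 1.767²) = 2.70492
φ = atan2(y, x) mod 360° = atan2(1.767, 2.048) = 40.7874°
|p|² = ρ² + z² = 2.70492² + 0.967² = 8.25168
κ = 2ρ / |p|² = 2×2.70492 / 8.25168 = 0.65560
θ = 2·atan2(ρ, z) = 2·atan2(2.70492, 0.967) = 2.45492 rad
ℓ = θ/κ = 2.45492/0.65560 = 3.74451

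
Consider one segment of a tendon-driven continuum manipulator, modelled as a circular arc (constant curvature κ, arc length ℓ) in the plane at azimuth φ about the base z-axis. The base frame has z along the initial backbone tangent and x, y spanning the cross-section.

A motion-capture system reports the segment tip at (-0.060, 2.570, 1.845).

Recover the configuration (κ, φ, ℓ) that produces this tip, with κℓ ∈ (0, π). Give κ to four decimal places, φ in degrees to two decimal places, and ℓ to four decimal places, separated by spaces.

0.5135 91.34 3.6934

ρ = √(x²+y²) = √(-0.060² + 2.570²) = 2.57070
φ = atan2(y, x) mod 360° = atan2(2.570, -0.060) = 91.3374°
|p|² = ρ² + z² = 2.57070² + 1.845² = 10.01253
κ = 2ρ / |p|² = 2×2.57070 / 10.01253 = 0.51350
θ = 2·atan2(ρ, z) = 2·atan2(2.57070, 1.845) = 1.89658 rad
ℓ = θ/κ = 1.89658/0.51350 = 3.69345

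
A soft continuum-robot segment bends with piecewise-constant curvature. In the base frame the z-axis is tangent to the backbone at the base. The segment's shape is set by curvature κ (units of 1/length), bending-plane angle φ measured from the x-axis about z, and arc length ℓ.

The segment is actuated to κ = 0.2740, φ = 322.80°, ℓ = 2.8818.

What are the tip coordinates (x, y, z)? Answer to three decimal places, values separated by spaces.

0.860 -0.653 2.592

θ = κ·ℓ = 0.2740 × 2.8818 = 0.78961 rad
ρ = (1 − cos θ)/κ = (1 − 0.70412)/0.2740 = 1.07985
z = sin θ / κ = 0.71008/0.2740 = 2.59154
x = ρ cos φ = 1.07985 × cos(322.80°) = 0.86014
y = ρ sin φ = 1.07985 × sin(322.80°) = -0.65288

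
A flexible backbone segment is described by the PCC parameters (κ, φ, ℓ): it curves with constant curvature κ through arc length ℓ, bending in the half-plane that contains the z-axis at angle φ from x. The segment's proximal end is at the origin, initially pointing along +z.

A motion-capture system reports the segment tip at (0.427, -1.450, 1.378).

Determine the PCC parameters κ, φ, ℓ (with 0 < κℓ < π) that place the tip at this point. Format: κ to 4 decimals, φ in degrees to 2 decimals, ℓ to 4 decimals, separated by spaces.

ρ = √(x²+y²) = √(0.427² + -1.450²) = 1.51157
φ = atan2(y, x) mod 360° = atan2(-1.450, 0.427) = 286.4088°
|p|² = ρ² + z² = 1.51157² + 1.378² = 4.18371
κ = 2ρ / |p|² = 2×1.51157 / 4.18371 = 0.72260
θ = 2·atan2(ρ, z) = 2·atan2(1.51157, 1.378) = 1.66318 rad
ℓ = θ/κ = 1.66318/0.72260 = 2.30167

0.7226 286.41 2.3017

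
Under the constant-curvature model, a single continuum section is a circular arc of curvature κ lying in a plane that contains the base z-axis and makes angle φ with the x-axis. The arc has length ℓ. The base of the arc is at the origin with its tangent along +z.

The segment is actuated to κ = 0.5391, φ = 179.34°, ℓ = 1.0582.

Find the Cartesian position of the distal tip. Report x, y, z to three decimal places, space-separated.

-0.294 0.003 1.002

θ = κ·ℓ = 0.5391 × 1.0582 = 0.57048 rad
ρ = (1 − cos θ)/κ = (1 − 0.84164)/0.5391 = 0.29374
z = sin θ / κ = 0.54003/0.5391 = 1.00173
x = ρ cos φ = 0.29374 × cos(179.34°) = -0.29372
y = ρ sin φ = 0.29374 × sin(179.34°) = 0.00338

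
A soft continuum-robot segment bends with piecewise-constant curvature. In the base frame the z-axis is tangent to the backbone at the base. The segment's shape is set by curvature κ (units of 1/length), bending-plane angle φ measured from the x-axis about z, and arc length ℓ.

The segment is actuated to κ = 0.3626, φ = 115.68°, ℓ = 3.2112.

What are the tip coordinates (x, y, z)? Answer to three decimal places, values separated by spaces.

-0.723 1.503 2.533

θ = κ·ℓ = 0.3626 × 3.2112 = 1.16438 rad
ρ = (1 − cos θ)/κ = (1 − 0.39532)/0.3626 = 1.66763
z = sin θ / κ = 0.91854/0.3626 = 2.53322
x = ρ cos φ = 1.66763 × cos(115.68°) = -0.72266
y = ρ sin φ = 1.66763 × sin(115.68°) = 1.50291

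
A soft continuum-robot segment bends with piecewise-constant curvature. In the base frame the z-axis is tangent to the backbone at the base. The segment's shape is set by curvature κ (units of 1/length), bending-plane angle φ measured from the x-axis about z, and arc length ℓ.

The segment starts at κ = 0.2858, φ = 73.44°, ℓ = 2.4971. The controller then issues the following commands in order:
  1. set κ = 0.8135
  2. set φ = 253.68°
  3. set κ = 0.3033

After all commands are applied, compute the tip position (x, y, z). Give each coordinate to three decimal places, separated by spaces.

initial: κ=0.2858, φ=73.44°, ℓ=2.4971
cmd 1: set κ=0.8135 → (κ,φ,ℓ)=(0.8135,73.44°,2.4971) → tip=(0.5061,1.7020,1.1012)
cmd 2: set φ=253.68° → (κ,φ,ℓ)=(0.8135,253.68°,2.4971) → tip=(-0.4990,-1.7041,1.1012)
cmd 3: set κ=0.3033 → (κ,φ,ℓ)=(0.3033,253.68°,2.4971) → tip=(-0.2533,-0.8650,2.2651)

-0.253 -0.865 2.265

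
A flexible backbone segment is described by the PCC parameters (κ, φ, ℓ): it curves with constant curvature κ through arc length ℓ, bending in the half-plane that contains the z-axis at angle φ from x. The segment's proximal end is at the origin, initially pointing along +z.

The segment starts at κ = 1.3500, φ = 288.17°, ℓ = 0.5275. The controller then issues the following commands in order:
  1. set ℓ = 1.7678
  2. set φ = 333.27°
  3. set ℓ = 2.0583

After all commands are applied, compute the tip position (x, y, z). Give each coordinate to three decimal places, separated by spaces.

initial: κ=1.3500, φ=288.17°, ℓ=0.5275
cmd 1: set ℓ=1.7678 → (κ,φ,ℓ)=(1.3500,288.17°,1.7678) → tip=(0.3992,-1.2163,0.5077)
cmd 2: set φ=333.27° → (κ,φ,ℓ)=(1.3500,333.27°,1.7678) → tip=(1.1434,-0.5758,0.5077)
cmd 3: set ℓ=2.0583 → (κ,φ,ℓ)=(1.3500,333.27°,2.0583) → tip=(1.2801,-0.6447,0.2629)

1.280 -0.645 0.263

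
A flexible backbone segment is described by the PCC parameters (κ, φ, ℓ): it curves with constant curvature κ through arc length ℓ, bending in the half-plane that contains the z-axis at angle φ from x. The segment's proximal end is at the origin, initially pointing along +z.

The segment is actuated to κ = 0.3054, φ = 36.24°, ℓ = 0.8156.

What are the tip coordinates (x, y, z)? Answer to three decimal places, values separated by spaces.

θ = κ·ℓ = 0.3054 × 0.8156 = 0.24908 rad
ρ = (1 − cos θ)/κ = (1 − 0.96914)/0.3054 = 0.10105
z = sin θ / κ = 0.24652/0.3054 = 0.80719
x = ρ cos φ = 0.10105 × cos(36.24°) = 0.08150
y = ρ sin φ = 0.10105 × sin(36.24°) = 0.05974

0.082 0.060 0.807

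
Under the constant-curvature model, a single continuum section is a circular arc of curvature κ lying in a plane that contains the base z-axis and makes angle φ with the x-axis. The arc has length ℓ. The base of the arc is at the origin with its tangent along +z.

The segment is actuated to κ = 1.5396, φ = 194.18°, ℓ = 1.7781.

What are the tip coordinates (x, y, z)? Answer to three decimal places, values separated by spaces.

θ = κ·ℓ = 1.5396 × 1.7781 = 2.73756 rad
ρ = (1 − cos θ)/κ = (1 − -0.91948)/1.5396 = 1.24674
z = sin θ / κ = 0.39313/1.5396 = 0.25534
x = ρ cos φ = 1.24674 × cos(194.18°) = -1.20876
y = ρ sin φ = 1.24674 × sin(194.18°) = -0.30541

-1.209 -0.305 0.255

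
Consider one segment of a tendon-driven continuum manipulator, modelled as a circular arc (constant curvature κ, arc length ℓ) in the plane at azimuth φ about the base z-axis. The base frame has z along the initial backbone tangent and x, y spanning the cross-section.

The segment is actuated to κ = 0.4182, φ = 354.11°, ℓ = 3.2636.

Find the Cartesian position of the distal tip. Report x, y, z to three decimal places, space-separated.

1.892 -0.195 2.341

θ = κ·ℓ = 0.4182 × 3.2636 = 1.36484 rad
ρ = (1 − cos θ)/κ = (1 − 0.20451)/0.4182 = 1.90219
z = sin θ / κ = 0.97887/0.4182 = 2.34066
x = ρ cos φ = 1.90219 × cos(354.11°) = 1.89214
y = ρ sin φ = 1.90219 × sin(354.11°) = -0.19520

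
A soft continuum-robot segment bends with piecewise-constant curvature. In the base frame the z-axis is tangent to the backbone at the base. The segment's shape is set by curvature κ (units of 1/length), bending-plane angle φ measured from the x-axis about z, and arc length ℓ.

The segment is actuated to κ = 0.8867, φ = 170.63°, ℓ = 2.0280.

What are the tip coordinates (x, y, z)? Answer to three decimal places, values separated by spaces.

θ = κ·ℓ = 0.8867 × 2.0280 = 1.79823 rad
ρ = (1 − cos θ)/κ = (1 − -0.22548)/0.8867 = 1.38206
z = sin θ / κ = 0.97425/0.8867 = 1.09874
x = ρ cos φ = 1.38206 × cos(170.63°) = -1.36362
y = ρ sin φ = 1.38206 × sin(170.63°) = 0.22501

-1.364 0.225 1.099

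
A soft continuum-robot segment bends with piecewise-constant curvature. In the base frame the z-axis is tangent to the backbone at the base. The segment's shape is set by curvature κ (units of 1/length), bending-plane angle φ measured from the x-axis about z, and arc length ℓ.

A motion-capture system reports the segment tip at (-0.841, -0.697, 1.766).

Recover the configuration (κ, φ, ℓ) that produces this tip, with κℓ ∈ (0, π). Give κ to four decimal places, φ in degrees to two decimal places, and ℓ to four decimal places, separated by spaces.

0.5066 219.65 2.1866

ρ = √(x²+y²) = √(-0.841² + -0.697²) = 1.09229
φ = atan2(y, x) mod 360° = atan2(-0.697, -0.841) = 219.6511°
|p|² = ρ² + z² = 1.09229² + 1.766² = 4.31185
κ = 2ρ / |p|² = 2×1.09229 / 4.31185 = 0.50664
θ = 2·atan2(ρ, z) = 2·atan2(1.09229, 1.766) = 1.10784 rad
ℓ = θ/κ = 1.10784/0.50664 = 2.18661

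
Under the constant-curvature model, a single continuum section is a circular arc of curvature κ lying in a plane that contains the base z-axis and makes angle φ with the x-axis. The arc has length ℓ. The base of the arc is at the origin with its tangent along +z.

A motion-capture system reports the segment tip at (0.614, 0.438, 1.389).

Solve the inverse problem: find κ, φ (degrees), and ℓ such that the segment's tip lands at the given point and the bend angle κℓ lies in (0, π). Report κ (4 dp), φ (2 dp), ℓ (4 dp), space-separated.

ρ = √(x²+y²) = √(0.614² + 0.438²) = 0.75421
φ = atan2(y, x) mod 360° = atan2(0.438, 0.614) = 35.5024°
|p|² = ρ² + z² = 0.75421² + 1.389² = 2.49816
κ = 2ρ / |p|² = 2×0.75421 / 2.49816 = 0.60382
θ = 2·atan2(ρ, z) = 2·atan2(0.75421, 1.389) = 0.99489 rad
ℓ = θ/κ = 0.99489/0.60382 = 1.64767

0.6038 35.50 1.6477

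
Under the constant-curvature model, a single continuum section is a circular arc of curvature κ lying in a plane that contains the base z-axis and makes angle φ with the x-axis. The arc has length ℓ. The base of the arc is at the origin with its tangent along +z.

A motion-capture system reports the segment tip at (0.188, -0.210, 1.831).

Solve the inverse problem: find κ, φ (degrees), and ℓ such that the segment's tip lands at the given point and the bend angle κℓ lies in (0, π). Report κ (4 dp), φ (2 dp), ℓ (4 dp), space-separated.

0.1643 311.84 1.8598

ρ = √(x²+y²) = √(0.188² + -0.210²) = 0.28186
φ = atan2(y, x) mod 360° = atan2(-0.210, 0.188) = 311.8361°
|p|² = ρ² + z² = 0.28186² + 1.831² = 3.43200
κ = 2ρ / |p|² = 2×0.28186 / 3.43200 = 0.16425
θ = 2·atan2(ρ, z) = 2·atan2(0.28186, 1.831) = 0.30548 rad
ℓ = θ/κ = 0.30548/0.16425 = 1.85979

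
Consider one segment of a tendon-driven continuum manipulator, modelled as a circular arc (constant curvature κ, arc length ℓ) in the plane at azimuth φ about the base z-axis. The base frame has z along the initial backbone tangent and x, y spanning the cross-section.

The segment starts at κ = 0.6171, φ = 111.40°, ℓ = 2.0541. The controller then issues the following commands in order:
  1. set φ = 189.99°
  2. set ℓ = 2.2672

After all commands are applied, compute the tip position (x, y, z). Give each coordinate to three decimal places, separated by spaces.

initial: κ=0.6171, φ=111.40°, ℓ=2.0541
cmd 1: set φ=189.99° → (κ,φ,ℓ)=(0.6171,189.99°,2.0541) → tip=(-1.1194,-0.1972,1.5466)
cmd 2: set ℓ=2.2672 → (κ,φ,ℓ)=(0.6171,189.99°,2.2672) → tip=(-1.3232,-0.2331,1.5967)

-1.323 -0.233 1.597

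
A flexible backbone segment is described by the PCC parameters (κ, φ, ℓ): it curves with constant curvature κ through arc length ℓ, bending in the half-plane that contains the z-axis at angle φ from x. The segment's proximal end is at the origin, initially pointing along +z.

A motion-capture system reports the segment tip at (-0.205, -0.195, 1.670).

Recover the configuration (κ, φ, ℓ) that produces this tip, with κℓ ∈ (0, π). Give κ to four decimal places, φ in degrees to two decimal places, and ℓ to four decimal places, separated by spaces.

ρ = √(x²+y²) = √(-0.205² + -0.195²) = 0.28293
φ = atan2(y, x) mod 360° = atan2(-0.195, -0.205) = 223.5679°
|p|² = ρ² + z² = 0.28293² + 1.670² = 2.86895
κ = 2ρ / |p|² = 2×0.28293 / 2.86895 = 0.19724
θ = 2·atan2(ρ, z) = 2·atan2(0.28293, 1.670) = 0.33565 rad
ℓ = θ/κ = 0.33565/0.19724 = 1.70177

0.1972 223.57 1.7018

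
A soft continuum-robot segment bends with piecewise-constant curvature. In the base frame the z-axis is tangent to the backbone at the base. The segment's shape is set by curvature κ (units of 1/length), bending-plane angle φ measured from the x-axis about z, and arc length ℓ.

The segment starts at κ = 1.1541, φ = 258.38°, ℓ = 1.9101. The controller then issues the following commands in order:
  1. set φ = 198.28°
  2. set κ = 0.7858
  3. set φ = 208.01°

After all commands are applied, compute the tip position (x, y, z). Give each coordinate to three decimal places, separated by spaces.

-1.045 -0.556 1.269

initial: κ=1.1541, φ=258.38°, ℓ=1.9101
cmd 1: set φ=198.28° → (κ,φ,ℓ)=(1.1541,198.28°,1.9101) → tip=(-1.3099,-0.4327,0.6983)
cmd 2: set κ=0.7858 → (κ,φ,ℓ)=(0.7858,198.28°,1.9101) → tip=(-1.1240,-0.3713,1.2695)
cmd 3: set φ=208.01° → (κ,φ,ℓ)=(0.7858,208.01°,1.9101) → tip=(-1.0451,-0.5559,1.2695)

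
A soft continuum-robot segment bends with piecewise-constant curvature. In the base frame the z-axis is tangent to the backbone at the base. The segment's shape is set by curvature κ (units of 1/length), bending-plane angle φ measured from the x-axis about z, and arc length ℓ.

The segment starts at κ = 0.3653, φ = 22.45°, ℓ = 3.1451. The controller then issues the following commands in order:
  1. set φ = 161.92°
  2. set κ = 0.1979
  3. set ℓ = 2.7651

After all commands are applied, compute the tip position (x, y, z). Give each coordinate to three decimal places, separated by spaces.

initial: κ=0.3653, φ=22.45°, ℓ=3.1451
cmd 1: set φ=161.92° → (κ,φ,ℓ)=(0.3653,161.92°,3.1451) → tip=(-1.5367,0.5017,2.4974)
cmd 2: set κ=0.1979 → (κ,φ,ℓ)=(0.1979,161.92°,3.1451) → tip=(-0.9008,0.2941,2.9459)
cmd 3: set ℓ=2.7651 → (κ,φ,ℓ)=(0.1979,161.92°,2.7651) → tip=(-0.7014,0.2290,2.6292)

-0.701 0.229 2.629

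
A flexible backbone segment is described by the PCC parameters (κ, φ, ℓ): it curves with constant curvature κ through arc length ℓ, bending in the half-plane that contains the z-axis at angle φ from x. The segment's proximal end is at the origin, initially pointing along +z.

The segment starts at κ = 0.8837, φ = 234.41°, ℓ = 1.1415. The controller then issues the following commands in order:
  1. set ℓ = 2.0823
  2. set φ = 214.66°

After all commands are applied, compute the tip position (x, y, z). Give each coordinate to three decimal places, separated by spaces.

initial: κ=0.8837, φ=234.41°, ℓ=1.1415
cmd 1: set ℓ=2.0823 → (κ,φ,ℓ)=(0.8837,234.41°,2.0823) → tip=(-0.8338,-1.1651,1.0908)
cmd 2: set φ=214.66° → (κ,φ,ℓ)=(0.8837,214.66°,2.0823) → tip=(-1.1785,-0.8148,1.0908)

-1.178 -0.815 1.091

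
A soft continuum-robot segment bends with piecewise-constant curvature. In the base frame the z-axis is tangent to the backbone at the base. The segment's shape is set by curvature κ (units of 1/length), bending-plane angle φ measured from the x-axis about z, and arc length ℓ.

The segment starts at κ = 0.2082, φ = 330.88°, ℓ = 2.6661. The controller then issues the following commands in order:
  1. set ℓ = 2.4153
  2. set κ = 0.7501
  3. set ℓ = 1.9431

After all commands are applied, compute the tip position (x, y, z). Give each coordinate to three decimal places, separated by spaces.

1.033 -0.575 1.325

initial: κ=0.2082, φ=330.88°, ℓ=2.6661
cmd 1: set ℓ=2.4153 → (κ,φ,ℓ)=(0.2082,330.88°,2.4153) → tip=(0.5194,-0.2894,2.3148)
cmd 2: set κ=0.7501 → (κ,φ,ℓ)=(0.7501,330.88°,2.4153) → tip=(1.4425,-0.8036,1.2947)
cmd 3: set ℓ=1.9431 → (κ,φ,ℓ)=(0.7501,330.88°,1.9431) → tip=(1.0330,-0.5754,1.3246)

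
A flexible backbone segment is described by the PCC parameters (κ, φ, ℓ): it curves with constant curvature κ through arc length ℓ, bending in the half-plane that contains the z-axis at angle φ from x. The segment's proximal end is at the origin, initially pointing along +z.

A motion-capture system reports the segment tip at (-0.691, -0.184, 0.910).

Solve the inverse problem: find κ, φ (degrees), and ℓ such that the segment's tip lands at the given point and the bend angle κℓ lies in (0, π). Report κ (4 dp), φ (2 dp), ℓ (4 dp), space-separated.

ρ = √(x²+y²) = √(-0.691² + -0.184²) = 0.71508
φ = atan2(y, x) mod 360° = atan2(-0.184, -0.691) = 194.9108°
|p|² = ρ² + z² = 0.71508² + 0.910² = 1.33944
κ = 2ρ / |p|² = 2×0.71508 / 1.33944 = 1.06773
θ = 2·atan2(ρ, z) = 2·atan2(0.71508, 0.910) = 1.33204 rad
ℓ = θ/κ = 1.33204/1.06773 = 1.24755

1.0677 194.91 1.2475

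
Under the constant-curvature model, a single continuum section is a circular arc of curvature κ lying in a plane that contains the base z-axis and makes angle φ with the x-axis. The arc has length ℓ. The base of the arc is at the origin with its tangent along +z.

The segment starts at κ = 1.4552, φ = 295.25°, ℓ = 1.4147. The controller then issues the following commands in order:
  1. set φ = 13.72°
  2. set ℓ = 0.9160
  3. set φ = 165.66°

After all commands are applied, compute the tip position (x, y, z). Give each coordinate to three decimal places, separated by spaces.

initial: κ=1.4552, φ=295.25°, ℓ=1.4147
cmd 1: set φ=13.72° → (κ,φ,ℓ)=(1.4552,13.72°,1.4147) → tip=(0.9805,0.2394,0.6070)
cmd 2: set ℓ=0.9160 → (κ,φ,ℓ)=(1.4552,13.72°,0.9160) → tip=(0.5103,0.1246,0.6678)
cmd 3: set φ=165.66° → (κ,φ,ℓ)=(1.4552,165.66°,0.9160) → tip=(-0.5089,0.1301,0.6678)

-0.509 0.130 0.668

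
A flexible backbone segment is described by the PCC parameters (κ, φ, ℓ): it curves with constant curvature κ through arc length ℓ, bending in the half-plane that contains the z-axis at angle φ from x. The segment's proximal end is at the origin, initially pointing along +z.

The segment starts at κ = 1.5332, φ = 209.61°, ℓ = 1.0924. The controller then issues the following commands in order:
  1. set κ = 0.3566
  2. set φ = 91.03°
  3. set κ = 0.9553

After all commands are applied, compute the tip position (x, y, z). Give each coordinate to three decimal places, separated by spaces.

-0.009 0.520 0.905

initial: κ=1.5332, φ=209.61°, ℓ=1.0924
cmd 1: set κ=0.3566 → (κ,φ,ℓ)=(0.3566,209.61°,1.0924) → tip=(-0.1827,-0.1038,1.0650)
cmd 2: set φ=91.03° → (κ,φ,ℓ)=(0.3566,91.03°,1.0924) → tip=(-0.0038,0.2101,1.0650)
cmd 3: set κ=0.9553 → (κ,φ,ℓ)=(0.9553,91.03°,1.0924) → tip=(-0.0093,0.5200,0.9046)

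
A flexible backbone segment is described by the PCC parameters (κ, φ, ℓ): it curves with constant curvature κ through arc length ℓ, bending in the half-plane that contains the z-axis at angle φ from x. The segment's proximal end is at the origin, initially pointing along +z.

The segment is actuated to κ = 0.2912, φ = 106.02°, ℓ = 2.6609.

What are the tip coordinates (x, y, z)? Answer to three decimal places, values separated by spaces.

-0.271 0.942 2.403

θ = κ·ℓ = 0.2912 × 2.6609 = 0.77485 rad
ρ = (1 − cos θ)/κ = (1 − 0.71452)/0.2912 = 0.98035
z = sin θ / κ = 0.69961/0.2912 = 2.40251
x = ρ cos φ = 0.98035 × cos(106.02°) = -0.27055
y = ρ sin φ = 0.98035 × sin(106.02°) = 0.94228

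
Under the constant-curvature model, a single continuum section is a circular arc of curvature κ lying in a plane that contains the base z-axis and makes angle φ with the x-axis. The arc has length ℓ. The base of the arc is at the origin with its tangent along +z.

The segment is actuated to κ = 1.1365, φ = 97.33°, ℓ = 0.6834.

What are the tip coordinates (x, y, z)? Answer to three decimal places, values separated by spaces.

θ = κ·ℓ = 1.1365 × 0.6834 = 0.77668 rad
ρ = (1 − cos θ)/κ = (1 − 0.71324)/1.1365 = 0.25232
z = sin θ / κ = 0.70092/1.1365 = 0.61673
x = ρ cos φ = 0.25232 × cos(97.33°) = -0.03219
y = ρ sin φ = 0.25232 × sin(97.33°) = 0.25026

-0.032 0.250 0.617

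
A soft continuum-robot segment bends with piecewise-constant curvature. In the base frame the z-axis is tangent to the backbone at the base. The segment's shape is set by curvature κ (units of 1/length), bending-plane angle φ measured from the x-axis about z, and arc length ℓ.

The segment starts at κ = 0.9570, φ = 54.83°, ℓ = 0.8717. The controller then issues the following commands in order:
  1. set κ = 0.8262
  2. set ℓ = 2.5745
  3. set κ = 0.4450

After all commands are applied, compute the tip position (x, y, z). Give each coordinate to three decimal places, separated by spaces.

0.761 1.079 2.047

initial: κ=0.9570, φ=54.83°, ℓ=0.8717
cmd 1: set κ=0.8262 → (κ,φ,ℓ)=(0.8262,54.83°,0.8717) → tip=(0.1731,0.2457,0.7983)
cmd 2: set ℓ=2.5745 → (κ,φ,ℓ)=(0.8262,54.83°,2.5745) → tip=(1.0653,1.5118,1.0279)
cmd 3: set κ=0.4450 → (κ,φ,ℓ)=(0.4450,54.83°,2.5745) → tip=(0.7605,1.0793,2.0471)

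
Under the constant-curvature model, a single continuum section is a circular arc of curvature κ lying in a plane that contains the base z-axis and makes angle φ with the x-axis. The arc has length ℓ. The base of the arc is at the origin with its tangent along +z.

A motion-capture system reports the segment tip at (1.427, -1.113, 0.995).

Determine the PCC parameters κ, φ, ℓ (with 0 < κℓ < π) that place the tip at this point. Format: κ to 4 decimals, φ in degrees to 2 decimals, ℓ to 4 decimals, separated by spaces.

ρ = √(x²+y²) = √(1.427² + -1.113²) = 1.80972
φ = atan2(y, x) mod 360° = atan2(-1.113, 1.427) = 322.0473°
|p|² = ρ² + z² = 1.80972² + 0.995² = 4.26512
κ = 2ρ / |p|² = 2×1.80972 / 4.26512 = 0.84861
θ = 2·atan2(ρ, z) = 2·atan2(1.80972, 0.995) = 2.13620 rad
ℓ = θ/κ = 2.13620/0.84861 = 2.51728

0.8486 322.05 2.5173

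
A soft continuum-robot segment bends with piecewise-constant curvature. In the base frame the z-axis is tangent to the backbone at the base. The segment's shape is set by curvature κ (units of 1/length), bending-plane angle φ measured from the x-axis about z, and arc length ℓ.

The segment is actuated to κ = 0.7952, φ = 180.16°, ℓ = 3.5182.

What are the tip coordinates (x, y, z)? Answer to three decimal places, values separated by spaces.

θ = κ·ℓ = 0.7952 × 3.5182 = 2.79767 rad
ρ = (1 − cos θ)/κ = (1 − -0.94144)/0.7952 = 2.44145
z = sin θ / κ = 0.33718/0.7952 = 0.42402
x = ρ cos φ = 2.44145 × cos(180.16°) = -2.44144
y = ρ sin φ = 2.44145 × sin(180.16°) = -0.00682

-2.441 -0.007 0.424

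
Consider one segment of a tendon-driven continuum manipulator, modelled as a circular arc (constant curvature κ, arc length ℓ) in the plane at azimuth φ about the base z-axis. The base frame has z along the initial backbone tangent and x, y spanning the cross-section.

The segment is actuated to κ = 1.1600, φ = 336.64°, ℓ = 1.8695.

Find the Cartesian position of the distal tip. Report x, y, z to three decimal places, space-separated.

θ = κ·ℓ = 1.1600 × 1.8695 = 2.16862 rad
ρ = (1 − cos θ)/κ = (1 − -0.56284)/1.1600 = 1.34728
z = sin θ / κ = 0.82656/1.1600 = 0.71255
x = ρ cos φ = 1.34728 × cos(336.64°) = 1.23685
y = ρ sin φ = 1.34728 × sin(336.64°) = -0.53421

1.237 -0.534 0.713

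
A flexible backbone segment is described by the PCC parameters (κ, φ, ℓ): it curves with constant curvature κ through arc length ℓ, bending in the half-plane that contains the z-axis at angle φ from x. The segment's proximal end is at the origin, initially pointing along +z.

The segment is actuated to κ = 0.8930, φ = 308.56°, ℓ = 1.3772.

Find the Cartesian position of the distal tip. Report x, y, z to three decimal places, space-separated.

θ = κ·ℓ = 0.8930 × 1.3772 = 1.22984 rad
ρ = (1 − cos θ)/κ = (1 − 0.33439)/0.8930 = 0.74537
z = sin θ / κ = 0.94244/0.8930 = 1.05536
x = ρ cos φ = 0.74537 × cos(308.56°) = 0.46461
y = ρ sin φ = 0.74537 × sin(308.56°) = -0.58284

0.465 -0.583 1.055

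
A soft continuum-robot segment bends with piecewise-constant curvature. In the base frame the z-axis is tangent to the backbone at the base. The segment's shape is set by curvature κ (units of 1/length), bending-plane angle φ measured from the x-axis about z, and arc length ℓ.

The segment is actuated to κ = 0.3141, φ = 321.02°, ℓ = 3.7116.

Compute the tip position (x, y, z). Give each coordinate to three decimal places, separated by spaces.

θ = κ·ℓ = 0.3141 × 3.7116 = 1.16581 rad
ρ = (1 − cos θ)/κ = (1 − 0.39400)/0.3141 = 1.92931
z = sin θ / κ = 0.91911/0.3141 = 2.92617
x = ρ cos φ = 1.92931 × cos(321.02°) = 1.49978
y = ρ sin φ = 1.92931 × sin(321.02°) = -1.21363

1.500 -1.214 2.926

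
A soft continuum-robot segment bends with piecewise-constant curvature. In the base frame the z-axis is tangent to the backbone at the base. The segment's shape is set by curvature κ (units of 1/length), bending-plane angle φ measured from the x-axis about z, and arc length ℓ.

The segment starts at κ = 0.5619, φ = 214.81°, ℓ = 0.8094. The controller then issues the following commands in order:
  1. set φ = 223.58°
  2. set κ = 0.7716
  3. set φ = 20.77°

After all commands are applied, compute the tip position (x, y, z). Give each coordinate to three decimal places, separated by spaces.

initial: κ=0.5619, φ=214.81°, ℓ=0.8094
cmd 1: set φ=223.58° → (κ,φ,ℓ)=(0.5619,223.58°,0.8094) → tip=(-0.1311,-0.1247,0.7818)
cmd 2: set κ=0.7716 → (κ,φ,ℓ)=(0.7716,223.58°,0.8094) → tip=(-0.1772,-0.1686,0.7578)
cmd 3: set φ=20.77° → (κ,φ,ℓ)=(0.7716,20.77°,0.8094) → tip=(0.2287,0.0868,0.7578)

0.229 0.087 0.758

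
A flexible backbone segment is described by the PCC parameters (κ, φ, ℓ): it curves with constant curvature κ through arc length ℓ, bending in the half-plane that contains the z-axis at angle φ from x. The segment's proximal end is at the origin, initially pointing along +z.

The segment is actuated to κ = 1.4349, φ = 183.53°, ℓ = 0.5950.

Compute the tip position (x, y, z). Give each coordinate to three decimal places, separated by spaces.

θ = κ·ℓ = 1.4349 × 0.5950 = 0.85377 rad
ρ = (1 − cos θ)/κ = (1 − 0.65715)/1.4349 = 0.23894
z = sin θ / κ = 0.75376/1.4349 = 0.52531
x = ρ cos φ = 0.23894 × cos(183.53°) = -0.23848
y = ρ sin φ = 0.23894 × sin(183.53°) = -0.01471

-0.238 -0.015 0.525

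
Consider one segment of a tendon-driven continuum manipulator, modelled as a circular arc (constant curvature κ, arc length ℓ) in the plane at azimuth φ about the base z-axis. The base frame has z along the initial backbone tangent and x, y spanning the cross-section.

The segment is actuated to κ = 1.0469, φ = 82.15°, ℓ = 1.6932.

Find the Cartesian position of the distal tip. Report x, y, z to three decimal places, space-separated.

θ = κ·ℓ = 1.0469 × 1.6932 = 1.77261 rad
ρ = (1 − cos θ)/κ = (1 − -0.20045)/1.0469 = 1.14667
z = sin θ / κ = 0.97970/1.0469 = 0.93581
x = ρ cos φ = 1.14667 × cos(82.15°) = 0.15661
y = ρ sin φ = 1.14667 × sin(82.15°) = 1.13592

0.157 1.136 0.936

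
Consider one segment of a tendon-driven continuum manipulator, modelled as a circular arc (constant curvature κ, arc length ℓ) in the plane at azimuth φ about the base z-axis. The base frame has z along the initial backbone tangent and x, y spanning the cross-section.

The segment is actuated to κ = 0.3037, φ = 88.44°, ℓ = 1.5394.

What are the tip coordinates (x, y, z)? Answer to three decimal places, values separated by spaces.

θ = κ·ℓ = 0.3037 × 1.5394 = 0.46752 rad
ρ = (1 − cos θ)/κ = (1 − 0.89269)/0.3037 = 0.35334
z = sin θ / κ = 0.45067/0.3037 = 1.48393
x = ρ cos φ = 0.35334 × cos(88.44°) = 0.00962
y = ρ sin φ = 0.35334 × sin(88.44°) = 0.35321

0.010 0.353 1.484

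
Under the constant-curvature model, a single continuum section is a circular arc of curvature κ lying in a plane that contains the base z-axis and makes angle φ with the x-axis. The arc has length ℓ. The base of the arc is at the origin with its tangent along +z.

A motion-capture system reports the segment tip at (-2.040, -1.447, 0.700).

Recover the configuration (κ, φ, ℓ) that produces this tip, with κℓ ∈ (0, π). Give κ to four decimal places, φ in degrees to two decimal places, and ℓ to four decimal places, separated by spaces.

ρ = √(x²+y²) = √(-2.040² + -1.447²) = 2.50108
φ = atan2(y, x) mod 360° = atan2(-1.447, -2.040) = 215.3486°
|p|² = ρ² + z² = 2.50108² + 0.700² = 6.74541
κ = 2ρ / |p|² = 2×2.50108 / 6.74541 = 0.74157
θ = 2·atan2(ρ, z) = 2·atan2(2.50108, 0.700) = 2.59580 rad
ℓ = θ/κ = 2.59580/0.74157 = 3.50043

0.7416 215.35 3.5004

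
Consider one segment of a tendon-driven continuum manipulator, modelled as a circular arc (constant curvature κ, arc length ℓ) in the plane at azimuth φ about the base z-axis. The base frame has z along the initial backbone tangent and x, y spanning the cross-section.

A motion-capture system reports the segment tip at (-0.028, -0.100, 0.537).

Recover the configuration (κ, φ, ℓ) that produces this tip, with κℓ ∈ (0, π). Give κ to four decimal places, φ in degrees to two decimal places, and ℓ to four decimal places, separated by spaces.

ρ = √(x²+y²) = √(-0.028² + -0.100²) = 0.10385
φ = atan2(y, x) mod 360° = atan2(-0.100, -0.028) = 254.3578°
|p|² = ρ² + z² = 0.10385² + 0.537² = 0.29915
κ = 2ρ / |p|² = 2×0.10385 / 0.29915 = 0.69427
θ = 2·atan2(ρ, z) = 2·atan2(0.10385, 0.537) = 0.38205 rad
ℓ = θ/κ = 0.38205/0.69427 = 0.55029

0.6943 254.36 0.5503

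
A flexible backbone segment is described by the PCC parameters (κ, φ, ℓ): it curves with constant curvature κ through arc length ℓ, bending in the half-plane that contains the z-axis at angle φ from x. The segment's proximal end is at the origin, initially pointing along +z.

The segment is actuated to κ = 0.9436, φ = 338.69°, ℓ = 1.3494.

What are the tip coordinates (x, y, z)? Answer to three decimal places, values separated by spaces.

θ = κ·ℓ = 0.9436 × 1.3494 = 1.27329 rad
ρ = (1 − cos θ)/κ = (1 − 0.29313)/0.9436 = 0.74912
z = sin θ / κ = 0.95607/0.9436 = 1.01322
x = ρ cos φ = 0.74912 × cos(338.69°) = 0.69790
y = ρ sin φ = 0.74912 × sin(338.69°) = -0.27224

0.698 -0.272 1.013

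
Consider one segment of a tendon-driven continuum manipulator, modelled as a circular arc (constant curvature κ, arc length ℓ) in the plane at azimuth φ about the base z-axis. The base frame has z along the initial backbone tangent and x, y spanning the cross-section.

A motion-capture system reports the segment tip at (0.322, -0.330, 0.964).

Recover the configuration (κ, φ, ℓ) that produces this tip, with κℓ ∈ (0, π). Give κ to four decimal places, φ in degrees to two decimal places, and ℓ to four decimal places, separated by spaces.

0.8076 314.30 1.1049

ρ = √(x²+y²) = √(0.322² + -0.330²) = 0.46107
φ = atan2(y, x) mod 360° = atan2(-0.330, 0.322) = 314.2970°
|p|² = ρ² + z² = 0.46107² + 0.964² = 1.14188
κ = 2ρ / |p|² = 2×0.46107 / 1.14188 = 0.80756
θ = 2·atan2(ρ, z) = 2·atan2(0.46107, 0.964) = 0.89225 rad
ℓ = θ/κ = 0.89225/0.80756 = 1.10488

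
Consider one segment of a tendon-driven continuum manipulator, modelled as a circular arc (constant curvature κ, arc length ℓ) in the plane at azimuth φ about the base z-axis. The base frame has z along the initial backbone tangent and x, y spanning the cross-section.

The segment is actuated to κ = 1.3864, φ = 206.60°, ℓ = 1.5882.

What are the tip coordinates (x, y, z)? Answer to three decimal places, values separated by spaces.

θ = κ·ℓ = 1.3864 × 1.5882 = 2.20188 rad
ρ = (1 − cos θ)/κ = (1 − -0.59002)/1.3864 = 1.14687
z = sin θ / κ = 0.80739/1.3864 = 0.58236
x = ρ cos φ = 1.14687 × cos(206.60°) = -1.02548
y = ρ sin φ = 1.14687 × sin(206.60°) = -0.51352

-1.025 -0.514 0.582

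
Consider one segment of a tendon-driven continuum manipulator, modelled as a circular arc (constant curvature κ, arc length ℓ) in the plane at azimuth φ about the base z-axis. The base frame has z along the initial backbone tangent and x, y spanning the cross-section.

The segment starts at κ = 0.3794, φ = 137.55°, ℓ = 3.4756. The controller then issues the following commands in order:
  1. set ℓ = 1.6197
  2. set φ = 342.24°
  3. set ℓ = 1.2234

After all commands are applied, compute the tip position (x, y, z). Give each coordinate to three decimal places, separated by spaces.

initial: κ=0.3794, φ=137.55°, ℓ=3.4756
cmd 1: set ℓ=1.6197 → (κ,φ,ℓ)=(0.3794,137.55°,1.6197) → tip=(-0.3558,0.3255,1.5197)
cmd 2: set φ=342.24° → (κ,φ,ℓ)=(0.3794,342.24°,1.6197) → tip=(0.4592,-0.1471,1.5197)
cmd 3: set ℓ=1.2234 → (κ,φ,ℓ)=(0.3794,342.24°,1.2234) → tip=(0.2656,-0.0851,1.1799)

0.266 -0.085 1.180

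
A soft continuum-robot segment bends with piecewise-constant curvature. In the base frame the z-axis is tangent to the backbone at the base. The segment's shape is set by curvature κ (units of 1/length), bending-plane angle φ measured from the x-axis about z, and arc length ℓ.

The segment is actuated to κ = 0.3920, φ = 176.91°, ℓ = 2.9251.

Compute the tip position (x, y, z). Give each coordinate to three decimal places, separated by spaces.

θ = κ·ℓ = 0.3920 × 2.9251 = 1.14664 rad
ρ = (1 − cos θ)/κ = (1 − 0.41155)/0.3920 = 1.50114
z = sin θ / κ = 0.91139/0.3920 = 2.32496
x = ρ cos φ = 1.50114 × cos(176.91°) = -1.49896
y = ρ sin φ = 1.50114 × sin(176.91°) = 0.08092

-1.499 0.081 2.325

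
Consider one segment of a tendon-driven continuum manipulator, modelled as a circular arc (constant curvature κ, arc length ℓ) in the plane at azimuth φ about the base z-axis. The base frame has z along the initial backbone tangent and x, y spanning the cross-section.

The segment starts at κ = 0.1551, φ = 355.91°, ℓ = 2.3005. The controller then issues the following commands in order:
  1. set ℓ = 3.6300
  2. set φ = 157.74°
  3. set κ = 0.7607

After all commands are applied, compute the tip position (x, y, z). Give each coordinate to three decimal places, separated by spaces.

-2.346 0.960 0.488

initial: κ=0.1551, φ=355.91°, ℓ=2.3005
cmd 1: set ℓ=3.6300 → (κ,φ,ℓ)=(0.1551,355.91°,3.6300) → tip=(0.9926,-0.0710,3.4412)
cmd 2: set φ=157.74° → (κ,φ,ℓ)=(0.1551,157.74°,3.6300) → tip=(-0.9210,0.3770,3.4412)
cmd 3: set κ=0.7607 → (κ,φ,ℓ)=(0.7607,157.74°,3.6300) → tip=(-2.3463,0.9604,0.4879)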